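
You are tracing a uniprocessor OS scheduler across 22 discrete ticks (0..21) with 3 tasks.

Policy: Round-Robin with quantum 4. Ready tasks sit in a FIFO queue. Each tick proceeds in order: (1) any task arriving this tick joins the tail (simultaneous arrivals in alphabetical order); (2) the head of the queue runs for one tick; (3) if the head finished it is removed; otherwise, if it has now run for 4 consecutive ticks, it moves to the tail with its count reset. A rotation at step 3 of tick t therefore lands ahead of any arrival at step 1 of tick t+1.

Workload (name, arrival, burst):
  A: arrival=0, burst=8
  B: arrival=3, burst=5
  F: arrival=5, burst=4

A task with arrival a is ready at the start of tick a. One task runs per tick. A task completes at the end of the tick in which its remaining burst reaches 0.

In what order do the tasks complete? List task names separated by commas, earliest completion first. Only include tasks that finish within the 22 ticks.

t=0: queue=[A] q_used=0 → run A
t=1: queue=[A] q_used=1 → run A
t=2: queue=[A] q_used=2 → run A
t=3: queue=[A,B] q_used=3 → run A
t=4: queue=[B,A] q_used=0 → run B
t=5: queue=[B,A,F] q_used=1 → run B
t=6: queue=[B,A,F] q_used=2 → run B
t=7: queue=[B,A,F] q_used=3 → run B
t=8: queue=[A,F,B] q_used=0 → run A
t=9: queue=[A,F,B] q_used=1 → run A
t=10: queue=[A,F,B] q_used=2 → run A
t=11: queue=[A,F,B] q_used=3 → run A
t=12: queue=[F,B] q_used=0 → run F
t=13: queue=[F,B] q_used=1 → run F
t=14: queue=[F,B] q_used=2 → run F
t=15: queue=[F,B] q_used=3 → run F
t=16: queue=[B] q_used=0 → run B
t=17: (idle)
t=18: (idle)
t=19: (idle)
t=20: (idle)
t=21: (idle)

completion order = A, F, B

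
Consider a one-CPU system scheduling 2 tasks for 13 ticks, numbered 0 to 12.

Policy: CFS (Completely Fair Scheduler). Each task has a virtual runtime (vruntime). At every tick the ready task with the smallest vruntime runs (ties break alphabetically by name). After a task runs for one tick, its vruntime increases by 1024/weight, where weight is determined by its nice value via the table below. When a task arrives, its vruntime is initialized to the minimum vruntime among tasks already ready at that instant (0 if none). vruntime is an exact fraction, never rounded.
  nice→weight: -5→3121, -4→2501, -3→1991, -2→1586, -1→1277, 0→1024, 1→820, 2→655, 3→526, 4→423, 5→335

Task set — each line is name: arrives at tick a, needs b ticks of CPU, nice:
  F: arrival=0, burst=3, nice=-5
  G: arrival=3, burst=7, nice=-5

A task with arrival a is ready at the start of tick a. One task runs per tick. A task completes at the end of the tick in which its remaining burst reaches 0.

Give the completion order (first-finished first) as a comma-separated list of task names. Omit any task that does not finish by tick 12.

t=0: vr[F=0] → run F
t=1: vr[F=1024/3121] → run F
t=2: vr[F=2048/3121] → run F
t=3: vr[G=0] → run G
t=4: vr[G=1024/3121] → run G
t=5: vr[G=2048/3121] → run G
t=6: vr[G=3072/3121] → run G
t=7: vr[G=4096/3121] → run G
t=8: vr[G=5120/3121] → run G
t=9: vr[G=6144/3121] → run G
t=10: (idle)
t=11: (idle)
t=12: (idle)

completion order = F, G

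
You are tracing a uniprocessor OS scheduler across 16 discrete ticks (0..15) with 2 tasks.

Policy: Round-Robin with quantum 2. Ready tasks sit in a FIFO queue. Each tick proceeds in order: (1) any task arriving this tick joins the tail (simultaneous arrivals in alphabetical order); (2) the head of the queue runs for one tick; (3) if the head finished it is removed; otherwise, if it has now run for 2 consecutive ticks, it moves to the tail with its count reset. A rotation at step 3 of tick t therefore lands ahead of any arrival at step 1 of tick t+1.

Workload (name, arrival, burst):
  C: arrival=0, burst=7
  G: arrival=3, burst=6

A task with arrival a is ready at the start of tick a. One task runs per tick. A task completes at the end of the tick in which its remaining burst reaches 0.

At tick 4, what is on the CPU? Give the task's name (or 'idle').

running at tick 4 = G

t=0: queue=[C] q_used=0 → run C
t=1: queue=[C] q_used=1 → run C
t=2: queue=[C] q_used=0 → run C
t=3: queue=[C,G] q_used=1 → run C
t=4: queue=[G,C] q_used=0 → run G
t=5: queue=[G,C] q_used=1 → run G
t=6: queue=[C,G] q_used=0 → run C
t=7: queue=[C,G] q_used=1 → run C
t=8: queue=[G,C] q_used=0 → run G
t=9: queue=[G,C] q_used=1 → run G
t=10: queue=[C,G] q_used=0 → run C
t=11: queue=[G] q_used=0 → run G
t=12: queue=[G] q_used=1 → run G
t=13: (idle)
t=14: (idle)
t=15: (idle)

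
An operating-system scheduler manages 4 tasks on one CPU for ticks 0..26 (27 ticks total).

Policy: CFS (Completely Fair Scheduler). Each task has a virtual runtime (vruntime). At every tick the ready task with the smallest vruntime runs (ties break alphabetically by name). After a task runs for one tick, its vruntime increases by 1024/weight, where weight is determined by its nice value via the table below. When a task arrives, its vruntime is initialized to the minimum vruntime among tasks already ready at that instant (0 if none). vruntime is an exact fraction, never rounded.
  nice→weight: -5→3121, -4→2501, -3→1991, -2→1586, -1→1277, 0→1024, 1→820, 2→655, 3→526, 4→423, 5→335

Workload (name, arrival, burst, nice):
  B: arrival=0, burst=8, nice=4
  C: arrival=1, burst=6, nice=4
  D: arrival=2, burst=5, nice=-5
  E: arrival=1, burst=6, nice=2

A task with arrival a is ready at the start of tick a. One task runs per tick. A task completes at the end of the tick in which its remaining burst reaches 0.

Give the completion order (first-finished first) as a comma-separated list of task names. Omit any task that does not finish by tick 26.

t=0: vr[B=0] → run B
t=1: vr[B=1024/423 C=1024/423 E=1024/423] → run B
t=2: vr[B=2048/423 C=1024/423 D=1024/423 E=1024/423] → run C
t=3: vr[B=2048/423 C=2048/423 D=1024/423 E=1024/423] → run D
t=4: vr[B=2048/423 C=2048/423 D=3629056/1320183 E=1024/423] → run E
t=5: vr[B=2048/423 C=2048/423 D=3629056/1320183 E=1103872/277065] → run D
t=6: vr[B=2048/423 C=2048/423 D=4062208/1320183 E=1103872/277065] → run D
t=7: vr[B=2048/423 C=2048/423 D=4495360/1320183 E=1103872/277065] → run D
t=8: vr[B=2048/423 C=2048/423 D=4928512/1320183 E=1103872/277065] → run D
t=9: vr[B=2048/423 C=2048/423 E=1103872/277065] → run E
t=10: vr[B=2048/423 C=2048/423 E=1537024/277065] → run B
t=11: vr[B=1024/141 C=2048/423 E=1537024/277065] → run C
t=12: vr[B=1024/141 C=1024/141 E=1537024/277065] → run E
t=13: vr[B=1024/141 C=1024/141 E=1970176/277065] → run E
t=14: vr[B=1024/141 C=1024/141 E=2403328/277065] → run B
t=15: vr[B=4096/423 C=1024/141 E=2403328/277065] → run C
t=16: vr[B=4096/423 C=4096/423 E=2403328/277065] → run E
t=17: vr[B=4096/423 C=4096/423 E=567296/55413] → run B
t=18: vr[B=5120/423 C=4096/423 E=567296/55413] → run C
t=19: vr[B=5120/423 C=5120/423 E=567296/55413] → run E
t=20: vr[B=5120/423 C=5120/423] → run B
t=21: vr[B=2048/141 C=5120/423] → run C
t=22: vr[B=2048/141 C=2048/141] → run B
t=23: vr[B=7168/423 C=2048/141] → run C
t=24: vr[B=7168/423] → run B
t=25: (idle)
t=26: (idle)

completion order = D, E, C, B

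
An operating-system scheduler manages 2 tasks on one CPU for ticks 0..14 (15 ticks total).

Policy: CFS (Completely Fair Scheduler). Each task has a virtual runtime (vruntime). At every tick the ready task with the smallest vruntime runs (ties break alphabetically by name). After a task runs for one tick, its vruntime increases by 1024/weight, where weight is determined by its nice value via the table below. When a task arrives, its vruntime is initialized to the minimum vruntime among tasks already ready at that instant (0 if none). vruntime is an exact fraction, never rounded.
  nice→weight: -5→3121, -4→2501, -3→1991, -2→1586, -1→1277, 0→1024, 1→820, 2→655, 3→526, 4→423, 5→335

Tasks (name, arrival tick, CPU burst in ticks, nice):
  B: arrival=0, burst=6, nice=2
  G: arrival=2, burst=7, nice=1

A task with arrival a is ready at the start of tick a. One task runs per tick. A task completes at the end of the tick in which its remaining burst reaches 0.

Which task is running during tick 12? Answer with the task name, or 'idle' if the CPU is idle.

t=0: vr[B=0] → run B
t=1: vr[B=1024/655] → run B
t=2: vr[B=2048/655 G=2048/655] → run B
t=3: vr[B=3072/655 G=2048/655] → run G
t=4: vr[B=3072/655 G=117504/26855] → run G
t=5: vr[B=3072/655 G=30208/5371] → run B
t=6: vr[B=4096/655 G=30208/5371] → run G
t=7: vr[B=4096/655 G=184576/26855] → run B
t=8: vr[B=1024/131 G=184576/26855] → run G
t=9: vr[B=1024/131 G=218112/26855] → run B
t=10: vr[G=218112/26855] → run G
t=11: vr[G=251648/26855] → run G
t=12: vr[G=285184/26855] → run G
t=13: (idle)
t=14: (idle)

running at tick 12 = G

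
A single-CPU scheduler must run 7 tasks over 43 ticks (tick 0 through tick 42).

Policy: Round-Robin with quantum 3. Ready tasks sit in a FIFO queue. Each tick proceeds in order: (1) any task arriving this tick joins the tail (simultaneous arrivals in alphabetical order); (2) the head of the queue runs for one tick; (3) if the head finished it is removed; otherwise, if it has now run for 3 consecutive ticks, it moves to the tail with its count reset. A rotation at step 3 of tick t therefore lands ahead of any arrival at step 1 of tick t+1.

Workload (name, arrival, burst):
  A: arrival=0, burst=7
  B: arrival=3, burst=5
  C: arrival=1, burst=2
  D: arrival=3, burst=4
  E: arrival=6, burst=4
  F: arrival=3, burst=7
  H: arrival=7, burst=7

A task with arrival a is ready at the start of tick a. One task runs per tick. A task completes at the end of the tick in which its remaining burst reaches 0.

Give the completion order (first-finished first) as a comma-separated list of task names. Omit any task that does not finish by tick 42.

completion order = C, A, B, D, E, F, H

t=0: queue=[A] q_used=0 → run A
t=1: queue=[A,C] q_used=1 → run A
t=2: queue=[A,C] q_used=2 → run A
t=3: queue=[C,A,B,D,F] q_used=0 → run C
t=4: queue=[C,A,B,D,F] q_used=1 → run C
t=5: queue=[A,B,D,F] q_used=0 → run A
t=6: queue=[A,B,D,F,E] q_used=1 → run A
t=7: queue=[A,B,D,F,E,H] q_used=2 → run A
t=8: queue=[B,D,F,E,H,A] q_used=0 → run B
t=9: queue=[B,D,F,E,H,A] q_used=1 → run B
t=10: queue=[B,D,F,E,H,A] q_used=2 → run B
t=11: queue=[D,F,E,H,A,B] q_used=0 → run D
t=12: queue=[D,F,E,H,A,B] q_used=1 → run D
t=13: queue=[D,F,E,H,A,B] q_used=2 → run D
t=14: queue=[F,E,H,A,B,D] q_used=0 → run F
t=15: queue=[F,E,H,A,B,D] q_used=1 → run F
t=16: queue=[F,E,H,A,B,D] q_used=2 → run F
t=17: queue=[E,H,A,B,D,F] q_used=0 → run E
t=18: queue=[E,H,A,B,D,F] q_used=1 → run E
t=19: queue=[E,H,A,B,D,F] q_used=2 → run E
t=20: queue=[H,A,B,D,F,E] q_used=0 → run H
t=21: queue=[H,A,B,D,F,E] q_used=1 → run H
t=22: queue=[H,A,B,D,F,E] q_used=2 → run H
t=23: queue=[A,B,D,F,E,H] q_used=0 → run A
t=24: queue=[B,D,F,E,H] q_used=0 → run B
t=25: queue=[B,D,F,E,H] q_used=1 → run B
t=26: queue=[D,F,E,H] q_used=0 → run D
t=27: queue=[F,E,H] q_used=0 → run F
t=28: queue=[F,E,H] q_used=1 → run F
t=29: queue=[F,E,H] q_used=2 → run F
t=30: queue=[E,H,F] q_used=0 → run E
t=31: queue=[H,F] q_used=0 → run H
t=32: queue=[H,F] q_used=1 → run H
t=33: queue=[H,F] q_used=2 → run H
t=34: queue=[F,H] q_used=0 → run F
t=35: queue=[H] q_used=0 → run H
t=36: (idle)
t=37: (idle)
t=38: (idle)
t=39: (idle)
t=40: (idle)
t=41: (idle)
t=42: (idle)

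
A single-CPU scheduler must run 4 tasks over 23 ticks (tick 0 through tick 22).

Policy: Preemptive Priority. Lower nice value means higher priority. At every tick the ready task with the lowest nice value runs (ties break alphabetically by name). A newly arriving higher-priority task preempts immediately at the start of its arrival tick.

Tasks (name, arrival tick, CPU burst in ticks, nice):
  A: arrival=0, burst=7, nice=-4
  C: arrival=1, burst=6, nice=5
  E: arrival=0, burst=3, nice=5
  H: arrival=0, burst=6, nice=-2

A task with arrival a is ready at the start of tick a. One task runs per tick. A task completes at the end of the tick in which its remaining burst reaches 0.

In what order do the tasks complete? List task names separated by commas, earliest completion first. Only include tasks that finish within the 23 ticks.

completion order = A, H, C, E

t=0: ready={A,E,H} → run A
t=1: ready={A,C,E,H} → run A
t=2: ready={A,C,E,H} → run A
t=3: ready={A,C,E,H} → run A
t=4: ready={A,C,E,H} → run A
t=5: ready={A,C,E,H} → run A
t=6: ready={A,C,E,H} → run A
t=7: ready={C,E,H} → run H
t=8: ready={C,E,H} → run H
t=9: ready={C,E,H} → run H
t=10: ready={C,E,H} → run H
t=11: ready={C,E,H} → run H
t=12: ready={C,E,H} → run H
t=13: ready={C,E} → run C
t=14: ready={C,E} → run C
t=15: ready={C,E} → run C
t=16: ready={C,E} → run C
t=17: ready={C,E} → run C
t=18: ready={C,E} → run C
t=19: ready={E} → run E
t=20: ready={E} → run E
t=21: ready={E} → run E
t=22: (idle)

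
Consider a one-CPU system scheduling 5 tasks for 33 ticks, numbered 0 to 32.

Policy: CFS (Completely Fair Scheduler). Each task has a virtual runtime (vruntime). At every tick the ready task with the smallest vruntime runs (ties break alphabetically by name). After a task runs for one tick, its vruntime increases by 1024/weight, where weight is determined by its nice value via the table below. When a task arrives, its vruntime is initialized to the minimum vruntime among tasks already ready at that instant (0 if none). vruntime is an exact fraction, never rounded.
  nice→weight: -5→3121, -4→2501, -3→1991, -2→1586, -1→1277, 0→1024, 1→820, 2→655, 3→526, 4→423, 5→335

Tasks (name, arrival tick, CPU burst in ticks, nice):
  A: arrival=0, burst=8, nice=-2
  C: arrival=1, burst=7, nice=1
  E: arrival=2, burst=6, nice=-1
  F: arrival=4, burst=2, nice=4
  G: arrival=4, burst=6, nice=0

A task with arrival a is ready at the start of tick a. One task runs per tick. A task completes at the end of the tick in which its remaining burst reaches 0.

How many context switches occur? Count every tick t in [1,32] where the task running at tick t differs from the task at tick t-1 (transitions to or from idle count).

t=0: vr[A=0] → run A
t=1: vr[A=512/793 C=512/793] → run A
t=2: vr[A=1024/793 C=512/793 E=512/793] → run C
t=3: vr[A=1024/793 C=307968/162565 E=512/793] → run E
t=4: vr[A=1024/793 C=307968/162565 E=1465856/1012661 F=1024/793 G=1024/793] → run A
t=5: vr[A=1536/793 C=307968/162565 E=1465856/1012661 F=1024/793 G=1024/793] → run F
t=6: vr[A=1536/793 C=307968/162565 E=1465856/1012661 F=1245184/335439 G=1024/793] → run G
t=7: vr[A=1536/793 C=307968/162565 E=1465856/1012661 F=1245184/335439 G=1817/793] → run E
t=8: vr[A=1536/793 C=307968/162565 E=2277888/1012661 F=1245184/335439 G=1817/793] → run C
t=9: vr[A=1536/793 C=510976/162565 E=2277888/1012661 F=1245184/335439 G=1817/793] → run A
t=10: vr[A=2048/793 C=510976/162565 E=2277888/1012661 F=1245184/335439 G=1817/793] → run E
t=11: vr[A=2048/793 C=510976/162565 E=3089920/1012661 F=1245184/335439 G=1817/793] → run G
t=12: vr[A=2048/793 C=510976/162565 E=3089920/1012661 F=1245184/335439 G=2610/793] → run A
t=13: vr[A=2560/793 C=510976/162565 E=3089920/1012661 F=1245184/335439 G=2610/793] → run E
t=14: vr[A=2560/793 C=510976/162565 E=3901952/1012661 F=1245184/335439 G=2610/793] → run C
t=15: vr[A=2560/793 C=713984/162565 E=3901952/1012661 F=1245184/335439 G=2610/793] → run A
t=16: vr[A=3072/793 C=713984/162565 E=3901952/1012661 F=1245184/335439 G=2610/793] → run G
t=17: vr[A=3072/793 C=713984/162565 E=3901952/1012661 F=1245184/335439 G=3403/793] → run F
t=18: vr[A=3072/793 C=713984/162565 E=3901952/1012661 G=3403/793] → run E
t=19: vr[A=3072/793 C=713984/162565 E=4713984/1012661 G=3403/793] → run A
t=20: vr[A=3584/793 C=713984/162565 E=4713984/1012661 G=3403/793] → run G
t=21: vr[A=3584/793 C=713984/162565 E=4713984/1012661 G=4196/793] → run C
t=22: vr[A=3584/793 C=916992/162565 E=4713984/1012661 G=4196/793] → run A
t=23: vr[C=916992/162565 E=4713984/1012661 G=4196/793] → run E
t=24: vr[C=916992/162565 G=4196/793] → run G
t=25: vr[C=916992/162565 G=4989/793] → run C
t=26: vr[C=224000/32513 G=4989/793] → run G
t=27: vr[C=224000/32513] → run C
t=28: vr[C=1323008/162565] → run C
t=29: (idle)
t=30: (idle)
t=31: (idle)
t=32: (idle)

context switches = 27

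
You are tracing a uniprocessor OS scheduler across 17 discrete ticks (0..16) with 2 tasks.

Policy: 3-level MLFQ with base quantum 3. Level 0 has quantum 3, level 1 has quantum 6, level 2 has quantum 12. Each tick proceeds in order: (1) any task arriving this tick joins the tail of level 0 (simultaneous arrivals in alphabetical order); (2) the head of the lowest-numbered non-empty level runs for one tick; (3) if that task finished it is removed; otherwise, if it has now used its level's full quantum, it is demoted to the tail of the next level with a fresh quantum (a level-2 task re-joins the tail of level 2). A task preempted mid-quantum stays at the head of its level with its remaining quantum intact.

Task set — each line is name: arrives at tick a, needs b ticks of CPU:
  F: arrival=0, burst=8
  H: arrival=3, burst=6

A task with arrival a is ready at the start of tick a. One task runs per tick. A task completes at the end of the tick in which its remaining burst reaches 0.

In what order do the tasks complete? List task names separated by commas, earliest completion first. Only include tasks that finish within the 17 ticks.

t=0: L0/L1/L2 = F/-/- → run F
t=1: L0/L1/L2 = F/-/- → run F
t=2: L0/L1/L2 = F/-/- → run F
t=3: L0/L1/L2 = H/F/- → run H
t=4: L0/L1/L2 = H/F/- → run H
t=5: L0/L1/L2 = H/F/- → run H
t=6: L0/L1/L2 = -/FH/- → run F
t=7: L0/L1/L2 = -/FH/- → run F
t=8: L0/L1/L2 = -/FH/- → run F
t=9: L0/L1/L2 = -/FH/- → run F
t=10: L0/L1/L2 = -/FH/- → run F
t=11: L0/L1/L2 = -/H/- → run H
t=12: L0/L1/L2 = -/H/- → run H
t=13: L0/L1/L2 = -/H/- → run H
t=14: (idle)
t=15: (idle)
t=16: (idle)

completion order = F, H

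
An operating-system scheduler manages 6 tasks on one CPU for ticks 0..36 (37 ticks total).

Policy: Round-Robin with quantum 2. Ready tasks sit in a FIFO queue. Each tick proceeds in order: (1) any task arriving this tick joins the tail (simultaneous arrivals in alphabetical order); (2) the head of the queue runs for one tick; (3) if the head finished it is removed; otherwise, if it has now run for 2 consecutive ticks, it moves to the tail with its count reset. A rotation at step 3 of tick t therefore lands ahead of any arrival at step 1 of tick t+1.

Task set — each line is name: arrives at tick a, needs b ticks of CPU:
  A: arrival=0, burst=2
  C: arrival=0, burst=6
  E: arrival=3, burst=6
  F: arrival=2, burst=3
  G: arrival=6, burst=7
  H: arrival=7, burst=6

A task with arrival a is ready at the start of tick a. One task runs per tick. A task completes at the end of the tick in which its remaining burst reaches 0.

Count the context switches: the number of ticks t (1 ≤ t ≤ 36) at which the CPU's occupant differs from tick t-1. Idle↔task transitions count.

t=0: queue=[A,C] q_used=0 → run A
t=1: queue=[A,C] q_used=1 → run A
t=2: queue=[C,F] q_used=0 → run C
t=3: queue=[C,F,E] q_used=1 → run C
t=4: queue=[F,E,C] q_used=0 → run F
t=5: queue=[F,E,C] q_used=1 → run F
t=6: queue=[E,C,F,G] q_used=0 → run E
t=7: queue=[E,C,F,G,H] q_used=1 → run E
t=8: queue=[C,F,G,H,E] q_used=0 → run C
t=9: queue=[C,F,G,H,E] q_used=1 → run C
t=10: queue=[F,G,H,E,C] q_used=0 → run F
t=11: queue=[G,H,E,C] q_used=0 → run G
t=12: queue=[G,H,E,C] q_used=1 → run G
t=13: queue=[H,E,C,G] q_used=0 → run H
t=14: queue=[H,E,C,G] q_used=1 → run H
t=15: queue=[E,C,G,H] q_used=0 → run E
t=16: queue=[E,C,G,H] q_used=1 → run E
t=17: queue=[C,G,H,E] q_used=0 → run C
t=18: queue=[C,G,H,E] q_used=1 → run C
t=19: queue=[G,H,E] q_used=0 → run G
t=20: queue=[G,H,E] q_used=1 → run G
t=21: queue=[H,E,G] q_used=0 → run H
t=22: queue=[H,E,G] q_used=1 → run H
t=23: queue=[E,G,H] q_used=0 → run E
t=24: queue=[E,G,H] q_used=1 → run E
t=25: queue=[G,H] q_used=0 → run G
t=26: queue=[G,H] q_used=1 → run G
t=27: queue=[H,G] q_used=0 → run H
t=28: queue=[H,G] q_used=1 → run H
t=29: queue=[G] q_used=0 → run G
t=30: (idle)
t=31: (idle)
t=32: (idle)
t=33: (idle)
t=34: (idle)
t=35: (idle)
t=36: (idle)

context switches = 16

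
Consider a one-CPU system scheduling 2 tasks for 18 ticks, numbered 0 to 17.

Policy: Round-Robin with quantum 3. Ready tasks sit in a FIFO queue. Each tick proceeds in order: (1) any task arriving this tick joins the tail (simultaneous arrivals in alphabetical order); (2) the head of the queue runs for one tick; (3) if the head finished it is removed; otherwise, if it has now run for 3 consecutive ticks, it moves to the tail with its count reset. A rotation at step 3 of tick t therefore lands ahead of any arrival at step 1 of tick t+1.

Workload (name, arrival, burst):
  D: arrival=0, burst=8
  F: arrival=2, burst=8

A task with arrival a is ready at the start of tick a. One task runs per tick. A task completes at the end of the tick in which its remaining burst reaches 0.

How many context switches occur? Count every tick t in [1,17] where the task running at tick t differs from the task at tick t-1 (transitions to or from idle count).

context switches = 6

t=0: queue=[D] q_used=0 → run D
t=1: queue=[D] q_used=1 → run D
t=2: queue=[D,F] q_used=2 → run D
t=3: queue=[F,D] q_used=0 → run F
t=4: queue=[F,D] q_used=1 → run F
t=5: queue=[F,D] q_used=2 → run F
t=6: queue=[D,F] q_used=0 → run D
t=7: queue=[D,F] q_used=1 → run D
t=8: queue=[D,F] q_used=2 → run D
t=9: queue=[F,D] q_used=0 → run F
t=10: queue=[F,D] q_used=1 → run F
t=11: queue=[F,D] q_used=2 → run F
t=12: queue=[D,F] q_used=0 → run D
t=13: queue=[D,F] q_used=1 → run D
t=14: queue=[F] q_used=0 → run F
t=15: queue=[F] q_used=1 → run F
t=16: (idle)
t=17: (idle)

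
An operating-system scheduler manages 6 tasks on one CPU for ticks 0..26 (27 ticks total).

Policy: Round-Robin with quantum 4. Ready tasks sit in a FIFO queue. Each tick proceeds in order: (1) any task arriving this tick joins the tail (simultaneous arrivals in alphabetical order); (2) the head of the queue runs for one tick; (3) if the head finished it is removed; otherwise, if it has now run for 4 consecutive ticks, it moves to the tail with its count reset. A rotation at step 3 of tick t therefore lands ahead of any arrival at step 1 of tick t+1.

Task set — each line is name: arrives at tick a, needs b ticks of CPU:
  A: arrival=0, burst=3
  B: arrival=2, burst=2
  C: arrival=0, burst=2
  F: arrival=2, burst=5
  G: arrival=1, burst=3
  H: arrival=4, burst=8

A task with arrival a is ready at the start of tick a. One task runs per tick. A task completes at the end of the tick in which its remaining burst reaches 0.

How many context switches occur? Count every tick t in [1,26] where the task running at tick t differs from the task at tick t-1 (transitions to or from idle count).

t=0: queue=[A,C] q_used=0 → run A
t=1: queue=[A,C,G] q_used=1 → run A
t=2: queue=[A,C,G,B,F] q_used=2 → run A
t=3: queue=[C,G,B,F] q_used=0 → run C
t=4: queue=[C,G,B,F,H] q_used=1 → run C
t=5: queue=[G,B,F,H] q_used=0 → run G
t=6: queue=[G,B,F,H] q_used=1 → run G
t=7: queue=[G,B,F,H] q_used=2 → run G
t=8: queue=[B,F,H] q_used=0 → run B
t=9: queue=[B,F,H] q_used=1 → run B
t=10: queue=[F,H] q_used=0 → run F
t=11: queue=[F,H] q_used=1 → run F
t=12: queue=[F,H] q_used=2 → run F
t=13: queue=[F,H] q_used=3 → run F
t=14: queue=[H,F] q_used=0 → run H
t=15: queue=[H,F] q_used=1 → run H
t=16: queue=[H,F] q_used=2 → run H
t=17: queue=[H,F] q_used=3 → run H
t=18: queue=[F,H] q_used=0 → run F
t=19: queue=[H] q_used=0 → run H
t=20: queue=[H] q_used=1 → run H
t=21: queue=[H] q_used=2 → run H
t=22: queue=[H] q_used=3 → run H
t=23: (idle)
t=24: (idle)
t=25: (idle)
t=26: (idle)

context switches = 8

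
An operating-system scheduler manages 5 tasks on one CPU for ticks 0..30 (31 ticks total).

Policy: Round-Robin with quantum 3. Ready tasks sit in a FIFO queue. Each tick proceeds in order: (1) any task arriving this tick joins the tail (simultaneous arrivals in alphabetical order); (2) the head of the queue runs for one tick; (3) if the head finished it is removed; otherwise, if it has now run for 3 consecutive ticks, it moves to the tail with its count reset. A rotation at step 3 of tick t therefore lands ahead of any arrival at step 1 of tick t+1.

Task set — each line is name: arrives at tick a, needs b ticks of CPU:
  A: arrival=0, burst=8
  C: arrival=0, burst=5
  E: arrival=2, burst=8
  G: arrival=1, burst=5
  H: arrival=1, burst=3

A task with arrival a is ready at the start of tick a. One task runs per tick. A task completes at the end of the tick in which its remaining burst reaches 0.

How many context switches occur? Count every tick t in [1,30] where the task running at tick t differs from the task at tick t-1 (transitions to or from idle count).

context switches = 11

t=0: queue=[A,C] q_used=0 → run A
t=1: queue=[A,C,G,H] q_used=1 → run A
t=2: queue=[A,C,G,H,E] q_used=2 → run A
t=3: queue=[C,G,H,E,A] q_used=0 → run C
t=4: queue=[C,G,H,E,A] q_used=1 → run C
t=5: queue=[C,G,H,E,A] q_used=2 → run C
t=6: queue=[G,H,E,A,C] q_used=0 → run G
t=7: queue=[G,H,E,A,C] q_used=1 → run G
t=8: queue=[G,H,E,A,C] q_used=2 → run G
t=9: queue=[H,E,A,C,G] q_used=0 → run H
t=10: queue=[H,E,A,C,G] q_used=1 → run H
t=11: queue=[H,E,A,C,G] q_used=2 → run H
t=12: queue=[E,A,C,G] q_used=0 → run E
t=13: queue=[E,A,C,G] q_used=1 → run E
t=14: queue=[E,A,C,G] q_used=2 → run E
t=15: queue=[A,C,G,E] q_used=0 → run A
t=16: queue=[A,C,G,E] q_used=1 → run A
t=17: queue=[A,C,G,E] q_used=2 → run A
t=18: queue=[C,G,E,A] q_used=0 → run C
t=19: queue=[C,G,E,A] q_used=1 → run C
t=20: queue=[G,E,A] q_used=0 → run G
t=21: queue=[G,E,A] q_used=1 → run G
t=22: queue=[E,A] q_used=0 → run E
t=23: queue=[E,A] q_used=1 → run E
t=24: queue=[E,A] q_used=2 → run E
t=25: queue=[A,E] q_used=0 → run A
t=26: queue=[A,E] q_used=1 → run A
t=27: queue=[E] q_used=0 → run E
t=28: queue=[E] q_used=1 → run E
t=29: (idle)
t=30: (idle)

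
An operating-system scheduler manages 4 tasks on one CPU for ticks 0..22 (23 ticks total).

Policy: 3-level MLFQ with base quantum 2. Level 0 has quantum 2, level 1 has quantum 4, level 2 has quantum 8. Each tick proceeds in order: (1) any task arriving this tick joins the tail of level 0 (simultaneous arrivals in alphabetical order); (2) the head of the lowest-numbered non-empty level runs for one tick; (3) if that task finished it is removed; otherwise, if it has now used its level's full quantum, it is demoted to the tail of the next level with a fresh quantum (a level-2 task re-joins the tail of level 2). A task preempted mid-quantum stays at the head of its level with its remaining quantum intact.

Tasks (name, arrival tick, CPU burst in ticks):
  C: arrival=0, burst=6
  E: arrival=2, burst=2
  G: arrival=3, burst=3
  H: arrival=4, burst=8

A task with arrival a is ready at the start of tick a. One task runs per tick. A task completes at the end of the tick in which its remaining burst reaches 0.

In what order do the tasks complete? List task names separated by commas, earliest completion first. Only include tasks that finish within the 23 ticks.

t=0: L0/L1/L2 = C/-/- → run C
t=1: L0/L1/L2 = C/-/- → run C
t=2: L0/L1/L2 = E/C/- → run E
t=3: L0/L1/L2 = EG/C/- → run E
t=4: L0/L1/L2 = GH/C/- → run G
t=5: L0/L1/L2 = GH/C/- → run G
t=6: L0/L1/L2 = H/CG/- → run H
t=7: L0/L1/L2 = H/CG/- → run H
t=8: L0/L1/L2 = -/CGH/- → run C
t=9: L0/L1/L2 = -/CGH/- → run C
t=10: L0/L1/L2 = -/CGH/- → run C
t=11: L0/L1/L2 = -/CGH/- → run C
t=12: L0/L1/L2 = -/GH/- → run G
t=13: L0/L1/L2 = -/H/- → run H
t=14: L0/L1/L2 = -/H/- → run H
t=15: L0/L1/L2 = -/H/- → run H
t=16: L0/L1/L2 = -/H/- → run H
t=17: L0/L1/L2 = -/-/H → run H
t=18: L0/L1/L2 = -/-/H → run H
t=19: (idle)
t=20: (idle)
t=21: (idle)
t=22: (idle)

completion order = E, C, G, H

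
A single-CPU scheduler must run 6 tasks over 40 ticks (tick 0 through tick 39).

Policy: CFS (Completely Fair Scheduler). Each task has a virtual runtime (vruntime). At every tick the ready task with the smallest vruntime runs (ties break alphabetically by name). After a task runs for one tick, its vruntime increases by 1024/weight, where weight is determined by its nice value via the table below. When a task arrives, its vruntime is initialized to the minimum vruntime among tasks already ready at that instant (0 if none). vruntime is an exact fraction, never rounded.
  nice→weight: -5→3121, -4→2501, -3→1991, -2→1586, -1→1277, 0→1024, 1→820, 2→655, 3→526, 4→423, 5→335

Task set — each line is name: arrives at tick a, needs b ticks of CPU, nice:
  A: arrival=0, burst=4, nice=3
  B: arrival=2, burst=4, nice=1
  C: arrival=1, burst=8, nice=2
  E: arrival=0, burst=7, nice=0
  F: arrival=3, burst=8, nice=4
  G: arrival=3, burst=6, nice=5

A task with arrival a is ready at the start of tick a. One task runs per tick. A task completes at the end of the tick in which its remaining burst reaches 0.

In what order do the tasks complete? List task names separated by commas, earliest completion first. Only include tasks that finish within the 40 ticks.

t=0: vr[A=0 E=0] → run A
t=1: vr[A=512/263 C=0 E=0] → run C
t=2: vr[A=512/263 B=0 C=1024/655 E=0] → run B
t=3: vr[A=512/263 B=256/205 C=1024/655 E=0 F=0 G=0] → run E
t=4: vr[A=512/263 B=256/205 C=1024/655 E=1 F=0 G=0] → run F
t=5: vr[A=512/263 B=256/205 C=1024/655 E=1 F=1024/423 G=0] → run G
t=6: vr[A=512/263 B=256/205 C=1024/655 E=1 F=1024/423 G=1024/335] → run E
t=7: vr[A=512/263 B=256/205 C=1024/655 E=2 F=1024/423 G=1024/335] → run B
t=8: vr[A=512/263 B=512/205 C=1024/655 E=2 F=1024/423 G=1024/335] → run C
t=9: vr[A=512/263 B=512/205 C=2048/655 E=2 F=1024/423 G=1024/335] → run A
t=10: vr[A=1024/263 B=512/205 C=2048/655 E=2 F=1024/423 G=1024/335] → run E
t=11: vr[A=1024/263 B=512/205 C=2048/655 E=3 F=1024/423 G=1024/335] → run F
t=12: vr[A=1024/263 B=512/205 C=2048/655 E=3 F=2048/423 G=1024/335] → run B
t=13: vr[A=1024/263 B=768/205 C=2048/655 E=3 F=2048/423 G=1024/335] → run E
t=14: vr[A=1024/263 B=768/205 C=2048/655 E=4 F=2048/423 G=1024/335] → run G
t=15: vr[A=1024/263 B=768/205 C=2048/655 E=4 F=2048/423 G=2048/335] → run C
t=16: vr[A=1024/263 B=768/205 C=3072/655 E=4 F=2048/423 G=2048/335] → run B
t=17: vr[A=1024/263 C=3072/655 E=4 F=2048/423 G=2048/335] → run A
t=18: vr[A=1536/263 C=3072/655 E=4 F=2048/423 G=2048/335] → run E
t=19: vr[A=1536/263 C=3072/655 E=5 F=2048/423 G=2048/335] → run C
t=20: vr[A=1536/263 C=4096/655 E=5 F=2048/423 G=2048/335] → run F
t=21: vr[A=1536/263 C=4096/655 E=5 F=1024/141 G=2048/335] → run E
t=22: vr[A=1536/263 C=4096/655 E=6 F=1024/141 G=2048/335] → run A
t=23: vr[C=4096/655 E=6 F=1024/141 G=2048/335] → run E
t=24: vr[C=4096/655 F=1024/141 G=2048/335] → run G
t=25: vr[C=4096/655 F=1024/141 G=3072/335] → run C
t=26: vr[C=1024/131 F=1024/141 G=3072/335] → run F
t=27: vr[C=1024/131 F=4096/423 G=3072/335] → run C
t=28: vr[C=6144/655 F=4096/423 G=3072/335] → run G
t=29: vr[C=6144/655 F=4096/423 G=4096/335] → run C
t=30: vr[C=7168/655 F=4096/423 G=4096/335] → run F
t=31: vr[C=7168/655 F=5120/423 G=4096/335] → run C
t=32: vr[F=5120/423 G=4096/335] → run F
t=33: vr[F=2048/141 G=4096/335] → run G
t=34: vr[F=2048/141 G=1024/67] → run F
t=35: vr[F=7168/423 G=1024/67] → run G
t=36: vr[F=7168/423] → run F
t=37: (idle)
t=38: (idle)
t=39: (idle)

completion order = B, A, E, C, G, F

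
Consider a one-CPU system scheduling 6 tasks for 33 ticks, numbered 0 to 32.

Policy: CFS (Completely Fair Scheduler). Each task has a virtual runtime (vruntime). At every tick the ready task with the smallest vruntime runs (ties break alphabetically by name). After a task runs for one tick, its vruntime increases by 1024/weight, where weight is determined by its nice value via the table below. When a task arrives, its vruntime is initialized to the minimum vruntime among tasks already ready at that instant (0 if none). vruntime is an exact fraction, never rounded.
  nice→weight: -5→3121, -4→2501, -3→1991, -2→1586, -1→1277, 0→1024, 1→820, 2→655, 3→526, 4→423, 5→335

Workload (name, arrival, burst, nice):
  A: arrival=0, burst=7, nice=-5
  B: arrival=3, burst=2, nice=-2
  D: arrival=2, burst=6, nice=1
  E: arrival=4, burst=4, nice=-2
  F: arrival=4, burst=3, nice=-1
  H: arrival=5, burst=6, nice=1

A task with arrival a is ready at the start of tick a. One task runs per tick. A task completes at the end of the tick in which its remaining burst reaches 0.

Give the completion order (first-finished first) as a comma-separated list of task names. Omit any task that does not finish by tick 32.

t=0: vr[A=0] → run A
t=1: vr[A=1024/3121] → run A
t=2: vr[A=2048/3121 D=2048/3121] → run A
t=3: vr[A=3072/3121 B=2048/3121 D=2048/3121] → run B
t=4: vr[A=3072/3121 B=3222016/2474953 D=2048/3121 E=2048/3121 F=2048/3121] → run D
t=5: vr[A=3072/3121 B=3222016/2474953 D=1218816/639805 E=2048/3121 F=2048/3121 H=2048/3121] → run E
t=6: vr[A=3072/3121 B=3222016/2474953 D=1218816/639805 E=3222016/2474953 F=2048/3121 H=2048/3121] → run F
t=7: vr[A=3072/3121 B=3222016/2474953 D=1218816/639805 E=3222016/2474953 F=5811200/3985517 H=2048/3121] → run H
t=8: vr[A=3072/3121 B=3222016/2474953 D=1218816/639805 E=3222016/2474953 F=5811200/3985517 H=1218816/639805] → run A
t=9: vr[A=4096/3121 B=3222016/2474953 D=1218816/639805 E=3222016/2474953 F=5811200/3985517 H=1218816/639805] → run B
t=10: vr[A=4096/3121 D=1218816/639805 E=3222016/2474953 F=5811200/3985517 H=1218816/639805] → run E
t=11: vr[A=4096/3121 D=1218816/639805 E=4819968/2474953 F=5811200/3985517 H=1218816/639805] → run A
t=12: vr[A=5120/3121 D=1218816/639805 E=4819968/2474953 F=5811200/3985517 H=1218816/639805] → run F
t=13: vr[A=5120/3121 D=1218816/639805 E=4819968/2474953 F=9007104/3985517 H=1218816/639805] → run A
t=14: vr[A=6144/3121 D=1218816/639805 E=4819968/2474953 F=9007104/3985517 H=1218816/639805] → run D
t=15: vr[A=6144/3121 D=2017792/639805 E=4819968/2474953 F=9007104/3985517 H=1218816/639805] → run H
t=16: vr[A=6144/3121 D=2017792/639805 E=4819968/2474953 F=9007104/3985517 H=2017792/639805] → run E
t=17: vr[A=6144/3121 D=2017792/639805 E=6417920/2474953 F=9007104/3985517 H=2017792/639805] → run A
t=18: vr[D=2017792/639805 E=6417920/2474953 F=9007104/3985517 H=2017792/639805] → run F
t=19: vr[D=2017792/639805 E=6417920/2474953 H=2017792/639805] → run E
t=20: vr[D=2017792/639805 H=2017792/639805] → run D
t=21: vr[D=2816768/639805 H=2017792/639805] → run H
t=22: vr[D=2816768/639805 H=2816768/639805] → run D
t=23: vr[D=3615744/639805 H=2816768/639805] → run H
t=24: vr[D=3615744/639805 H=3615744/639805] → run D
t=25: vr[D=882944/127961 H=3615744/639805] → run H
t=26: vr[D=882944/127961 H=882944/127961] → run D
t=27: vr[H=882944/127961] → run H
t=28: (idle)
t=29: (idle)
t=30: (idle)
t=31: (idle)
t=32: (idle)

completion order = B, A, F, E, D, H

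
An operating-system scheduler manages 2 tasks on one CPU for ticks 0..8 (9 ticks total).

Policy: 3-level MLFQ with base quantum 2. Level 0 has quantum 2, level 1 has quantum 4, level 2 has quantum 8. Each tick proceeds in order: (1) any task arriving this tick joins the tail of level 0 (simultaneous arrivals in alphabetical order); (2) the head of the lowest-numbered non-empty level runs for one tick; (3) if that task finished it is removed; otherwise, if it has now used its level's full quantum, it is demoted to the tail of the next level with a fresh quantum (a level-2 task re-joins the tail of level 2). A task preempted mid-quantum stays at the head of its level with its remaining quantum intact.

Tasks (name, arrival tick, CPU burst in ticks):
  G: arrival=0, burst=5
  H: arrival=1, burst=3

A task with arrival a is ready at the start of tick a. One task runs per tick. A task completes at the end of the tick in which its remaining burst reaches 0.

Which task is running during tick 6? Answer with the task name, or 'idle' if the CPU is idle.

running at tick 6 = G

t=0: L0/L1/L2 = G/-/- → run G
t=1: L0/L1/L2 = GH/-/- → run G
t=2: L0/L1/L2 = H/G/- → run H
t=3: L0/L1/L2 = H/G/- → run H
t=4: L0/L1/L2 = -/GH/- → run G
t=5: L0/L1/L2 = -/GH/- → run G
t=6: L0/L1/L2 = -/GH/- → run G
t=7: L0/L1/L2 = -/H/- → run H
t=8: (idle)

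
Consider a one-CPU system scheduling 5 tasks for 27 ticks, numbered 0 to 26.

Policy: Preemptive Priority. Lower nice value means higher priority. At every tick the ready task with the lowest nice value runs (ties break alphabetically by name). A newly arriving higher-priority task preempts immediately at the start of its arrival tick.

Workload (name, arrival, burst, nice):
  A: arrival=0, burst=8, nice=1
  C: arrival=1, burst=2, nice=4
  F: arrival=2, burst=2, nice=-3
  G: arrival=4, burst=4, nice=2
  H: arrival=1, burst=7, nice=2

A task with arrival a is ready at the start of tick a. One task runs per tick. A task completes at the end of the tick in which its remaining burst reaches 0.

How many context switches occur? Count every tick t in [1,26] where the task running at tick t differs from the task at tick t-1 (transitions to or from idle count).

context switches = 6

t=0: ready={A} → run A
t=1: ready={A,C,H} → run A
t=2: ready={A,C,F,H} → run F
t=3: ready={A,C,F,H} → run F
t=4: ready={A,C,G,H} → run A
t=5: ready={A,C,G,H} → run A
t=6: ready={A,C,G,H} → run A
t=7: ready={A,C,G,H} → run A
t=8: ready={A,C,G,H} → run A
t=9: ready={A,C,G,H} → run A
t=10: ready={C,G,H} → run G
t=11: ready={C,G,H} → run G
t=12: ready={C,G,H} → run G
t=13: ready={C,G,H} → run G
t=14: ready={C,H} → run H
t=15: ready={C,H} → run H
t=16: ready={C,H} → run H
t=17: ready={C,H} → run H
t=18: ready={C,H} → run H
t=19: ready={C,H} → run H
t=20: ready={C,H} → run H
t=21: ready={C} → run C
t=22: ready={C} → run C
t=23: (idle)
t=24: (idle)
t=25: (idle)
t=26: (idle)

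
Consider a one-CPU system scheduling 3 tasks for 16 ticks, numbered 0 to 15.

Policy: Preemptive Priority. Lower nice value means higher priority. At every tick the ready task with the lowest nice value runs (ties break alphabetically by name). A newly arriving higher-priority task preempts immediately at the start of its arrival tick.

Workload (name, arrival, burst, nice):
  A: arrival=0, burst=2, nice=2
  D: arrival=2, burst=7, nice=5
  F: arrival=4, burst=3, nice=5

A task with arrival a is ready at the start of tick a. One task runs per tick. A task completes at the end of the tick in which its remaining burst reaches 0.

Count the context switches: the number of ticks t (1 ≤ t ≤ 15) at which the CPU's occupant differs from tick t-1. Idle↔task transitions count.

t=0: ready={A} → run A
t=1: ready={A} → run A
t=2: ready={D} → run D
t=3: ready={D} → run D
t=4: ready={D,F} → run D
t=5: ready={D,F} → run D
t=6: ready={D,F} → run D
t=7: ready={D,F} → run D
t=8: ready={D,F} → run D
t=9: ready={F} → run F
t=10: ready={F} → run F
t=11: ready={F} → run F
t=12: (idle)
t=13: (idle)
t=14: (idle)
t=15: (idle)

context switches = 3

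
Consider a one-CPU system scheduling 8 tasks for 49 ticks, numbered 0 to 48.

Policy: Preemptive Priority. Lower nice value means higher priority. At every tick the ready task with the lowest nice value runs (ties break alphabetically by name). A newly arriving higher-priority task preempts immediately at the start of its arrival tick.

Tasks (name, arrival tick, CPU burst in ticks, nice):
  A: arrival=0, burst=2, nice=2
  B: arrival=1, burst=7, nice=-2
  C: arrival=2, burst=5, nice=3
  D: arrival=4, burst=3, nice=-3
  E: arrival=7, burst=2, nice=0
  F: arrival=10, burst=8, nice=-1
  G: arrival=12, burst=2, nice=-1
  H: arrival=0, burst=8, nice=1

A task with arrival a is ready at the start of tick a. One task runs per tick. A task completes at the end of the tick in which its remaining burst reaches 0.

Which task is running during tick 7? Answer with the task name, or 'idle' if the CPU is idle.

t=0: ready={A,H} → run H
t=1: ready={A,B,H} → run B
t=2: ready={A,B,C,H} → run B
t=3: ready={A,B,C,H} → run B
t=4: ready={A,B,C,D,H} → run D
t=5: ready={A,B,C,D,H} → run D
t=6: ready={A,B,C,D,H} → run D
t=7: ready={A,B,C,E,H} → run B
t=8: ready={A,B,C,E,H} → run B
t=9: ready={A,B,C,E,H} → run B
t=10: ready={A,B,C,E,F,H} → run B
t=11: ready={A,C,E,F,H} → run F
t=12: ready={A,C,E,F,G,H} → run F
t=13: ready={A,C,E,F,G,H} → run F
t=14: ready={A,C,E,F,G,H} → run F
t=15: ready={A,C,E,F,G,H} → run F
t=16: ready={A,C,E,F,G,H} → run F
t=17: ready={A,C,E,F,G,H} → run F
t=18: ready={A,C,E,F,G,H} → run F
t=19: ready={A,C,E,G,H} → run G
t=20: ready={A,C,E,G,H} → run G
t=21: ready={A,C,E,H} → run E
t=22: ready={A,C,E,H} → run E
t=23: ready={A,C,H} → run H
t=24: ready={A,C,H} → run H
t=25: ready={A,C,H} → run H
t=26: ready={A,C,H} → run H
t=27: ready={A,C,H} → run H
t=28: ready={A,C,H} → run H
t=29: ready={A,C,H} → run H
t=30: ready={A,C} → run A
t=31: ready={A,C} → run A
t=32: ready={C} → run C
t=33: ready={C} → run C
t=34: ready={C} → run C
t=35: ready={C} → run C
t=36: ready={C} → run C
t=37: (idle)
t=38: (idle)
t=39: (idle)
t=40: (idle)
t=41: (idle)
t=42: (idle)
t=43: (idle)
t=44: (idle)
t=45: (idle)
t=46: (idle)
t=47: (idle)
t=48: (idle)

running at tick 7 = B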